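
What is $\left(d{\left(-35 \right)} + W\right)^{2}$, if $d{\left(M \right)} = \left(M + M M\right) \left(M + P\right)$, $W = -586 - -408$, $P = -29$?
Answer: $5827490244$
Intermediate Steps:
$W = -178$ ($W = -586 + 408 = -178$)
$d{\left(M \right)} = \left(-29 + M\right) \left(M + M^{2}\right)$ ($d{\left(M \right)} = \left(M + M M\right) \left(M - 29\right) = \left(M + M^{2}\right) \left(-29 + M\right) = \left(-29 + M\right) \left(M + M^{2}\right)$)
$\left(d{\left(-35 \right)} + W\right)^{2} = \left(- 35 \left(-29 + \left(-35\right)^{2} - -980\right) - 178\right)^{2} = \left(- 35 \left(-29 + 1225 + 980\right) - 178\right)^{2} = \left(\left(-35\right) 2176 - 178\right)^{2} = \left(-76160 - 178\right)^{2} = \left(-76338\right)^{2} = 5827490244$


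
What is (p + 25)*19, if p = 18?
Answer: 817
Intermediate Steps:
(p + 25)*19 = (18 + 25)*19 = 43*19 = 817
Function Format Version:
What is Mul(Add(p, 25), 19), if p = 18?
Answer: 817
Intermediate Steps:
Mul(Add(p, 25), 19) = Mul(Add(18, 25), 19) = Mul(43, 19) = 817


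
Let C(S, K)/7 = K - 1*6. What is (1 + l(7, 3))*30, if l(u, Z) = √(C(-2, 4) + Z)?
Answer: 30 + 30*I*√11 ≈ 30.0 + 99.499*I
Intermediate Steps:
C(S, K) = -42 + 7*K (C(S, K) = 7*(K - 1*6) = 7*(K - 6) = 7*(-6 + K) = -42 + 7*K)
l(u, Z) = √(-14 + Z) (l(u, Z) = √((-42 + 7*4) + Z) = √((-42 + 28) + Z) = √(-14 + Z))
(1 + l(7, 3))*30 = (1 + √(-14 + 3))*30 = (1 + √(-11))*30 = (1 + I*√11)*30 = 30 + 30*I*√11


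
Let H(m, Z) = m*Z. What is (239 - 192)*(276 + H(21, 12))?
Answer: 24816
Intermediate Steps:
H(m, Z) = Z*m
(239 - 192)*(276 + H(21, 12)) = (239 - 192)*(276 + 12*21) = 47*(276 + 252) = 47*528 = 24816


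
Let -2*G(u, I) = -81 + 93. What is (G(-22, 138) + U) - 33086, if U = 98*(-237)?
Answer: -56318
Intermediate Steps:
U = -23226
G(u, I) = -6 (G(u, I) = -(-81 + 93)/2 = -½*12 = -6)
(G(-22, 138) + U) - 33086 = (-6 - 23226) - 33086 = -23232 - 33086 = -56318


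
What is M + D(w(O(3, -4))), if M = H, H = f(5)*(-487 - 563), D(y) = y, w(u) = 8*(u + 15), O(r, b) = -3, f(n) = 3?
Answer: -3054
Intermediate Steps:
w(u) = 120 + 8*u (w(u) = 8*(15 + u) = 120 + 8*u)
H = -3150 (H = 3*(-487 - 563) = 3*(-1050) = -3150)
M = -3150
M + D(w(O(3, -4))) = -3150 + (120 + 8*(-3)) = -3150 + (120 - 24) = -3150 + 96 = -3054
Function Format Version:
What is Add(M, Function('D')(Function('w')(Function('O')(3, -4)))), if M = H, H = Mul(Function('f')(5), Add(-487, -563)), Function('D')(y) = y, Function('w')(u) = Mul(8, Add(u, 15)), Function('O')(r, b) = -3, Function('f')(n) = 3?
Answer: -3054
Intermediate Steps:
Function('w')(u) = Add(120, Mul(8, u)) (Function('w')(u) = Mul(8, Add(15, u)) = Add(120, Mul(8, u)))
H = -3150 (H = Mul(3, Add(-487, -563)) = Mul(3, -1050) = -3150)
M = -3150
Add(M, Function('D')(Function('w')(Function('O')(3, -4)))) = Add(-3150, Add(120, Mul(8, -3))) = Add(-3150, Add(120, -24)) = Add(-3150, 96) = -3054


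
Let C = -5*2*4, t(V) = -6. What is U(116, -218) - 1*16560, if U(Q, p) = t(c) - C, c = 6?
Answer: -16526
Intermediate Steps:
C = -40 (C = -10*4 = -40)
U(Q, p) = 34 (U(Q, p) = -6 - 1*(-40) = -6 + 40 = 34)
U(116, -218) - 1*16560 = 34 - 1*16560 = 34 - 16560 = -16526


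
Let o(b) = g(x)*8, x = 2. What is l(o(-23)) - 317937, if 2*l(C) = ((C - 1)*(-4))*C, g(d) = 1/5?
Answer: -7948473/25 ≈ -3.1794e+5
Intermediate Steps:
g(d) = ⅕
o(b) = 8/5 (o(b) = (⅕)*8 = 8/5)
l(C) = C*(4 - 4*C)/2 (l(C) = (((C - 1)*(-4))*C)/2 = (((-1 + C)*(-4))*C)/2 = ((4 - 4*C)*C)/2 = (C*(4 - 4*C))/2 = C*(4 - 4*C)/2)
l(o(-23)) - 317937 = 2*(8/5)*(1 - 1*8/5) - 317937 = 2*(8/5)*(1 - 8/5) - 317937 = 2*(8/5)*(-⅗) - 317937 = -48/25 - 317937 = -7948473/25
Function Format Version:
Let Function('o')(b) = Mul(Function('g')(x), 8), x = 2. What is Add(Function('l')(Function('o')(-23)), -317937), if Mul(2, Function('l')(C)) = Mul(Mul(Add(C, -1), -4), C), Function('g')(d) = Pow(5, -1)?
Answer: Rational(-7948473, 25) ≈ -3.1794e+5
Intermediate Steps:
Function('g')(d) = Rational(1, 5)
Function('o')(b) = Rational(8, 5) (Function('o')(b) = Mul(Rational(1, 5), 8) = Rational(8, 5))
Function('l')(C) = Mul(Rational(1, 2), C, Add(4, Mul(-4, C))) (Function('l')(C) = Mul(Rational(1, 2), Mul(Mul(Add(C, -1), -4), C)) = Mul(Rational(1, 2), Mul(Mul(Add(-1, C), -4), C)) = Mul(Rational(1, 2), Mul(Add(4, Mul(-4, C)), C)) = Mul(Rational(1, 2), Mul(C, Add(4, Mul(-4, C)))) = Mul(Rational(1, 2), C, Add(4, Mul(-4, C))))
Add(Function('l')(Function('o')(-23)), -317937) = Add(Mul(2, Rational(8, 5), Add(1, Mul(-1, Rational(8, 5)))), -317937) = Add(Mul(2, Rational(8, 5), Add(1, Rational(-8, 5))), -317937) = Add(Mul(2, Rational(8, 5), Rational(-3, 5)), -317937) = Add(Rational(-48, 25), -317937) = Rational(-7948473, 25)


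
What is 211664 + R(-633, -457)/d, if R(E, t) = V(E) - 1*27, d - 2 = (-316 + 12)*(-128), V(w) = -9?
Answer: 4118346430/19457 ≈ 2.1166e+5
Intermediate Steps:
d = 38914 (d = 2 + (-316 + 12)*(-128) = 2 - 304*(-128) = 2 + 38912 = 38914)
R(E, t) = -36 (R(E, t) = -9 - 1*27 = -9 - 27 = -36)
211664 + R(-633, -457)/d = 211664 - 36/38914 = 211664 - 36*1/38914 = 211664 - 18/19457 = 4118346430/19457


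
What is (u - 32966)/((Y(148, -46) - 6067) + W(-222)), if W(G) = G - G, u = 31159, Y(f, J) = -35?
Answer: 1807/6102 ≈ 0.29613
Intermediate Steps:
W(G) = 0
(u - 32966)/((Y(148, -46) - 6067) + W(-222)) = (31159 - 32966)/((-35 - 6067) + 0) = -1807/(-6102 + 0) = -1807/(-6102) = -1807*(-1/6102) = 1807/6102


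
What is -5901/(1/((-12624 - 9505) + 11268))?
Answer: 64090761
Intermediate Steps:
-5901/(1/((-12624 - 9505) + 11268)) = -5901/(1/(-22129 + 11268)) = -5901/(1/(-10861)) = -5901/(-1/10861) = -5901*(-10861) = 64090761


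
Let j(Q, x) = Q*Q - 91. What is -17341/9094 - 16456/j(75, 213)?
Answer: -122807979/25163098 ≈ -4.8805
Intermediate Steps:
j(Q, x) = -91 + Q² (j(Q, x) = Q² - 91 = -91 + Q²)
-17341/9094 - 16456/j(75, 213) = -17341/9094 - 16456/(-91 + 75²) = -17341*1/9094 - 16456/(-91 + 5625) = -17341/9094 - 16456/5534 = -17341/9094 - 16456*1/5534 = -17341/9094 - 8228/2767 = -122807979/25163098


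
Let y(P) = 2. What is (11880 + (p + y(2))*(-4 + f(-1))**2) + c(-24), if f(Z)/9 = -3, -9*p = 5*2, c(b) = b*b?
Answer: 119792/9 ≈ 13310.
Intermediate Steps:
c(b) = b**2
p = -10/9 (p = -5*2/9 = -1/9*10 = -10/9 ≈ -1.1111)
f(Z) = -27 (f(Z) = 9*(-3) = -27)
(11880 + (p + y(2))*(-4 + f(-1))**2) + c(-24) = (11880 + (-10/9 + 2)*(-4 - 27)**2) + (-24)**2 = (11880 + (8/9)*(-31)**2) + 576 = (11880 + (8/9)*961) + 576 = (11880 + 7688/9) + 576 = 114608/9 + 576 = 119792/9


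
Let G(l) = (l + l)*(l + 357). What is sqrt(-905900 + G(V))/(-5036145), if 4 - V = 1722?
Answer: -8*sqrt(6546)/1678715 ≈ -0.00038557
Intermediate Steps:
V = -1718 (V = 4 - 1*1722 = 4 - 1722 = -1718)
G(l) = 2*l*(357 + l) (G(l) = (2*l)*(357 + l) = 2*l*(357 + l))
sqrt(-905900 + G(V))/(-5036145) = sqrt(-905900 + 2*(-1718)*(357 - 1718))/(-5036145) = sqrt(-905900 + 2*(-1718)*(-1361))*(-1/5036145) = sqrt(-905900 + 4676396)*(-1/5036145) = sqrt(3770496)*(-1/5036145) = (24*sqrt(6546))*(-1/5036145) = -8*sqrt(6546)/1678715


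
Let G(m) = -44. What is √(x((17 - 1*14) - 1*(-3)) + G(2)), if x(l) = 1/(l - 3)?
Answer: I*√393/3 ≈ 6.6081*I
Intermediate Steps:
x(l) = 1/(-3 + l)
√(x((17 - 1*14) - 1*(-3)) + G(2)) = √(1/(-3 + ((17 - 1*14) - 1*(-3))) - 44) = √(1/(-3 + ((17 - 14) + 3)) - 44) = √(1/(-3 + (3 + 3)) - 44) = √(1/(-3 + 6) - 44) = √(1/3 - 44) = √(⅓ - 44) = √(-131/3) = I*√393/3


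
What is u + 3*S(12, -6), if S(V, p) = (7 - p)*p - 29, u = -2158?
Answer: -2479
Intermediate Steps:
S(V, p) = -29 + p*(7 - p) (S(V, p) = p*(7 - p) - 29 = -29 + p*(7 - p))
u + 3*S(12, -6) = -2158 + 3*(-29 - 1*(-6)² + 7*(-6)) = -2158 + 3*(-29 - 1*36 - 42) = -2158 + 3*(-29 - 36 - 42) = -2158 + 3*(-107) = -2158 - 321 = -2479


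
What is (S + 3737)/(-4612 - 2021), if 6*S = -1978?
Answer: -10222/19899 ≈ -0.51369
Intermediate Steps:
S = -989/3 (S = (1/6)*(-1978) = -989/3 ≈ -329.67)
(S + 3737)/(-4612 - 2021) = (-989/3 + 3737)/(-4612 - 2021) = (10222/3)/(-6633) = (10222/3)*(-1/6633) = -10222/19899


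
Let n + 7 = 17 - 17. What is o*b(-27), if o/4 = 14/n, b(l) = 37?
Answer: -296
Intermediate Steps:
n = -7 (n = -7 + (17 - 17) = -7 + 0 = -7)
o = -8 (o = 4*(14/(-7)) = 4*(14*(-⅐)) = 4*(-2) = -8)
o*b(-27) = -8*37 = -296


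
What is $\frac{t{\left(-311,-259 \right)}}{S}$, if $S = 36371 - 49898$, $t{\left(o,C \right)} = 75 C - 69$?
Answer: $\frac{722}{501} \approx 1.4411$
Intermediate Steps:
$t{\left(o,C \right)} = -69 + 75 C$
$S = -13527$
$\frac{t{\left(-311,-259 \right)}}{S} = \frac{-69 + 75 \left(-259\right)}{-13527} = \left(-69 - 19425\right) \left(- \frac{1}{13527}\right) = \left(-19494\right) \left(- \frac{1}{13527}\right) = \frac{722}{501}$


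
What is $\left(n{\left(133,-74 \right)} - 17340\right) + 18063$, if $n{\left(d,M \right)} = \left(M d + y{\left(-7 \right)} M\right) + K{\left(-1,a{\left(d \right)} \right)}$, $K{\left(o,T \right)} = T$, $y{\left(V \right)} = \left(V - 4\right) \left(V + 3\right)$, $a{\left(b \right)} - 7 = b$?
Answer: $-12235$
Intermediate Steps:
$a{\left(b \right)} = 7 + b$
$y{\left(V \right)} = \left(-4 + V\right) \left(3 + V\right)$
$n{\left(d,M \right)} = 7 + d + 44 M + M d$ ($n{\left(d,M \right)} = \left(M d + \left(-12 + \left(-7\right)^{2} - -7\right) M\right) + \left(7 + d\right) = \left(M d + \left(-12 + 49 + 7\right) M\right) + \left(7 + d\right) = \left(M d + 44 M\right) + \left(7 + d\right) = \left(44 M + M d\right) + \left(7 + d\right) = 7 + d + 44 M + M d$)
$\left(n{\left(133,-74 \right)} - 17340\right) + 18063 = \left(\left(7 + 133 + 44 \left(-74\right) - 9842\right) - 17340\right) + 18063 = \left(\left(7 + 133 - 3256 - 9842\right) - 17340\right) + 18063 = \left(-12958 - 17340\right) + 18063 = -30298 + 18063 = -12235$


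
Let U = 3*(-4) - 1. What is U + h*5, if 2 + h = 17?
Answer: 62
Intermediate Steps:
h = 15 (h = -2 + 17 = 15)
U = -13 (U = -12 - 1 = -13)
U + h*5 = -13 + 15*5 = -13 + 75 = 62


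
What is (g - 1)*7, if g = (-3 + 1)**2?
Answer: 21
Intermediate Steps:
g = 4 (g = (-2)**2 = 4)
(g - 1)*7 = (4 - 1)*7 = 3*7 = 21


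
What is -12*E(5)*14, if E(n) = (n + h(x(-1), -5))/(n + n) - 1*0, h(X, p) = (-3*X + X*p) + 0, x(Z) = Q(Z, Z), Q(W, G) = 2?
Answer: 924/5 ≈ 184.80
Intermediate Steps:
x(Z) = 2
h(X, p) = -3*X + X*p
E(n) = (-16 + n)/(2*n) (E(n) = (n + 2*(-3 - 5))/(n + n) - 1*0 = (n + 2*(-8))/((2*n)) + 0 = (n - 16)*(1/(2*n)) + 0 = (-16 + n)*(1/(2*n)) + 0 = (-16 + n)/(2*n) + 0 = (-16 + n)/(2*n))
-12*E(5)*14 = -6*(-16 + 5)/5*14 = -6*(-11)/5*14 = -12*(-11/10)*14 = (66/5)*14 = 924/5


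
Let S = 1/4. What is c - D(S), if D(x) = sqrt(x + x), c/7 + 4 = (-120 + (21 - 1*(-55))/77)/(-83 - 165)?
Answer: -16805/682 - sqrt(2)/2 ≈ -25.348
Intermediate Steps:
S = 1/4 ≈ 0.25000
c = -16805/682 (c = -28 + 7*((-120 + (21 - 1*(-55))/77)/(-83 - 165)) = -28 + 7*((-120 + (21 + 55)*(1/77))/(-248)) = -28 + 7*((-120 + 76*(1/77))*(-1/248)) = -28 + 7*((-120 + 76/77)*(-1/248)) = -28 + 7*(-9164/77*(-1/248)) = -28 + 7*(2291/4774) = -28 + 2291/682 = -16805/682 ≈ -24.641)
D(x) = sqrt(2)*sqrt(x) (D(x) = sqrt(2*x) = sqrt(2)*sqrt(x))
c - D(S) = -16805/682 - sqrt(2)*sqrt(1/4) = -16805/682 - sqrt(2)/2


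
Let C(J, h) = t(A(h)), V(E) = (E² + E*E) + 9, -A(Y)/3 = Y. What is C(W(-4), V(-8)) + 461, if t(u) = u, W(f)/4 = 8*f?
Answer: 50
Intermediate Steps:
A(Y) = -3*Y
W(f) = 32*f (W(f) = 4*(8*f) = 32*f)
V(E) = 9 + 2*E² (V(E) = (E² + E²) + 9 = 2*E² + 9 = 9 + 2*E²)
C(J, h) = -3*h
C(W(-4), V(-8)) + 461 = -3*(9 + 2*(-8)²) + 461 = -3*(9 + 2*64) + 461 = -3*(9 + 128) + 461 = -3*137 + 461 = -411 + 461 = 50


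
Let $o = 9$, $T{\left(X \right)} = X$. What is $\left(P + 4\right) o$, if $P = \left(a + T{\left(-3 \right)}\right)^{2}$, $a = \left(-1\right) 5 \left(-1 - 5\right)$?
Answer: $6597$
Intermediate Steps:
$a = 30$ ($a = \left(-5\right) \left(-6\right) = 30$)
$P = 729$ ($P = \left(30 - 3\right)^{2} = 27^{2} = 729$)
$\left(P + 4\right) o = \left(729 + 4\right) 9 = 733 \cdot 9 = 6597$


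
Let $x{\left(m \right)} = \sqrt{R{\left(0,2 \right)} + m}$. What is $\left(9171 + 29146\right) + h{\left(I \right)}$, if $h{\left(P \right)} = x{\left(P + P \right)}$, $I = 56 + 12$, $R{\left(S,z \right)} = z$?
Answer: $38317 + \sqrt{138} \approx 38329.0$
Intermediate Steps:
$I = 68$
$x{\left(m \right)} = \sqrt{2 + m}$
$h{\left(P \right)} = \sqrt{2 + 2 P}$ ($h{\left(P \right)} = \sqrt{2 + \left(P + P\right)} = \sqrt{2 + 2 P}$)
$\left(9171 + 29146\right) + h{\left(I \right)} = \left(9171 + 29146\right) + \sqrt{2 + 2 \cdot 68} = 38317 + \sqrt{2 + 136} = 38317 + \sqrt{138}$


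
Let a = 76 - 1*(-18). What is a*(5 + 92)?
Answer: 9118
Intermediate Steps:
a = 94 (a = 76 + 18 = 94)
a*(5 + 92) = 94*(5 + 92) = 94*97 = 9118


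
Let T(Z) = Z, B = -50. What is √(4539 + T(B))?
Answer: 67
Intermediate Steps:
√(4539 + T(B)) = √(4539 - 50) = √4489 = 67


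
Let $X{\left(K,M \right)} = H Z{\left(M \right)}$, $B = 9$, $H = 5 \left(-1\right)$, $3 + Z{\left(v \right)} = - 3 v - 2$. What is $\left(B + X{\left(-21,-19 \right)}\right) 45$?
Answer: $-11295$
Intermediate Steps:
$Z{\left(v \right)} = -5 - 3 v$ ($Z{\left(v \right)} = -3 - \left(2 + 3 v\right) = -5 - 3 v$)
$H = -5$
$X{\left(K,M \right)} = 25 + 15 M$ ($X{\left(K,M \right)} = - 5 \left(-5 - 3 M\right) = 25 + 15 M$)
$\left(B + X{\left(-21,-19 \right)}\right) 45 = \left(9 + \left(25 + 15 \left(-19\right)\right)\right) 45 = \left(9 + \left(25 - 285\right)\right) 45 = \left(9 - 260\right) 45 = \left(-251\right) 45 = -11295$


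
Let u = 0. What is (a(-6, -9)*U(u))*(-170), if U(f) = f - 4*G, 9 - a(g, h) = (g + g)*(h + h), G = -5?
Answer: 703800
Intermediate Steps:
a(g, h) = 9 - 4*g*h (a(g, h) = 9 - (g + g)*(h + h) = 9 - 2*g*2*h = 9 - 4*g*h)
U(f) = 20 + f (U(f) = f - 4*(-5) = f + 20 = 20 + f)
(a(-6, -9)*U(u))*(-170) = ((9 - 4*(-6)*(-9))*(20 + 0))*(-170) = ((9 - 216)*20)*(-170) = -207*20*(-170) = -4140*(-170) = 703800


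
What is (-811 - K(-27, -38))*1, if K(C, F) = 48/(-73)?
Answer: -59155/73 ≈ -810.34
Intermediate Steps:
K(C, F) = -48/73 (K(C, F) = 48*(-1/73) = -48/73)
(-811 - K(-27, -38))*1 = (-811 - 1*(-48/73))*1 = (-811 + 48/73)*1 = -59155/73*1 = -59155/73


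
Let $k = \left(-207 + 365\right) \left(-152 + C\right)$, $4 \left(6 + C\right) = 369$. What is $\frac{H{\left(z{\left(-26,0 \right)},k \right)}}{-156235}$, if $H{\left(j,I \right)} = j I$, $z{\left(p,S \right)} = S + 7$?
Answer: $\frac{145439}{312470} \approx 0.46545$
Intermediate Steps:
$C = \frac{345}{4}$ ($C = -6 + \frac{1}{4} \cdot 369 = -6 + \frac{369}{4} = \frac{345}{4} \approx 86.25$)
$z{\left(p,S \right)} = 7 + S$
$k = - \frac{20777}{2}$ ($k = \left(-207 + 365\right) \left(-152 + \frac{345}{4}\right) = 158 \left(- \frac{263}{4}\right) = - \frac{20777}{2} \approx -10389.0$)
$H{\left(j,I \right)} = I j$
$\frac{H{\left(z{\left(-26,0 \right)},k \right)}}{-156235} = \frac{\left(- \frac{20777}{2}\right) \left(7 + 0\right)}{-156235} = \left(- \frac{20777}{2}\right) 7 \left(- \frac{1}{156235}\right) = \left(- \frac{145439}{2}\right) \left(- \frac{1}{156235}\right) = \frac{145439}{312470}$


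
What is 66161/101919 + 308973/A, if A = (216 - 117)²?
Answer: 3570962572/110989791 ≈ 32.174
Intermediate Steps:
A = 9801 (A = 99² = 9801)
66161/101919 + 308973/A = 66161/101919 + 308973/9801 = 66161*(1/101919) + 308973*(1/9801) = 66161/101919 + 102991/3267 = 3570962572/110989791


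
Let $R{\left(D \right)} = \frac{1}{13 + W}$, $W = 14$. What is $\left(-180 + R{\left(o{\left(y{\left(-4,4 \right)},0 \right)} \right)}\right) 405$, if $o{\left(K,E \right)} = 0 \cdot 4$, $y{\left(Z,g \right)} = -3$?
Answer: $-72885$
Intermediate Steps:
$o{\left(K,E \right)} = 0$
$R{\left(D \right)} = \frac{1}{27}$ ($R{\left(D \right)} = \frac{1}{13 + 14} = \frac{1}{27}$)
$\left(-180 + R{\left(o{\left(y{\left(-4,4 \right)},0 \right)} \right)}\right) 405 = \left(-180 + \frac{1}{27}\right) 405 = \left(- \frac{4859}{27}\right) 405 = -72885$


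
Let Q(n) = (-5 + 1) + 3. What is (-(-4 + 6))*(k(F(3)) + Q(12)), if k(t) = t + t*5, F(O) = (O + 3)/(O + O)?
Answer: -10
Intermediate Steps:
F(O) = (3 + O)/(2*O) (F(O) = (3 + O)/((2*O)) = (3 + O)*(1/(2*O)) = (3 + O)/(2*O))
k(t) = 6*t (k(t) = t + 5*t = 6*t)
Q(n) = -1 (Q(n) = -4 + 3 = -1)
(-(-4 + 6))*(k(F(3)) + Q(12)) = (-(-4 + 6))*(6*((½)*(3 + 3)/3) - 1) = (-1*2)*(6*((½)*(⅓)*6) - 1) = -2*(6*1 - 1) = -2*(6 - 1) = -2*5 = -10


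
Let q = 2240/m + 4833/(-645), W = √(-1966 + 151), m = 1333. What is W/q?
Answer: -73315*I*√15/38741 ≈ -7.3294*I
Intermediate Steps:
W = 11*I*√15 (W = √(-1815) = 11*I*√15 ≈ 42.603*I)
q = -38741/6665 (q = 2240/1333 + 4833/(-645) = 2240*(1/1333) + 4833*(-1/645) = 2240/1333 - 1611/215 = -38741/6665 ≈ -5.8126)
W/q = (11*I*√15)/(-38741/6665) = (11*I*√15)*(-6665/38741) = -73315*I*√15/38741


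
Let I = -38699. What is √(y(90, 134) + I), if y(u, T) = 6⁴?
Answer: I*√37403 ≈ 193.4*I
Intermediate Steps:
y(u, T) = 1296
√(y(90, 134) + I) = √(1296 - 38699) = √(-37403) = I*√37403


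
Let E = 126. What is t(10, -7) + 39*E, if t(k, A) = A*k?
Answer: 4844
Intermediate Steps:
t(10, -7) + 39*E = -7*10 + 39*126 = -70 + 4914 = 4844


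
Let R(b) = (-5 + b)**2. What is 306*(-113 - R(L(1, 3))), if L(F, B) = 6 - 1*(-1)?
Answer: -35802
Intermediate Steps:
L(F, B) = 7 (L(F, B) = 6 + 1 = 7)
306*(-113 - R(L(1, 3))) = 306*(-113 - (-5 + 7)**2) = 306*(-113 - 1*2**2) = 306*(-113 - 1*4) = 306*(-113 - 4) = 306*(-117) = -35802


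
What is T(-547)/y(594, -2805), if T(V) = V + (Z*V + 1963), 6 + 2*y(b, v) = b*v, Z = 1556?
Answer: 212429/208272 ≈ 1.0200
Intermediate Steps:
y(b, v) = -3 + b*v/2 (y(b, v) = -3 + (b*v)/2 = -3 + b*v/2)
T(V) = 1963 + 1557*V (T(V) = V + (1556*V + 1963) = V + (1963 + 1556*V) = 1963 + 1557*V)
T(-547)/y(594, -2805) = (1963 + 1557*(-547))/(-3 + (1/2)*594*(-2805)) = (1963 - 851679)/(-3 - 833085) = -849716/(-833088) = -849716*(-1/833088) = 212429/208272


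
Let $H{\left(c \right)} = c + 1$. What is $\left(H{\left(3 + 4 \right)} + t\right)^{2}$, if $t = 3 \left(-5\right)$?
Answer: $49$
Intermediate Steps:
$H{\left(c \right)} = 1 + c$
$t = -15$
$\left(H{\left(3 + 4 \right)} + t\right)^{2} = \left(\left(1 + \left(3 + 4\right)\right) - 15\right)^{2} = \left(\left(1 + 7\right) - 15\right)^{2} = \left(8 - 15\right)^{2} = \left(-7\right)^{2} = 49$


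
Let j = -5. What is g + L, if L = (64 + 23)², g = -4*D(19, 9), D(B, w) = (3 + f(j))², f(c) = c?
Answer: 7553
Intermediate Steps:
D(B, w) = 4 (D(B, w) = (3 - 5)² = (-2)² = 4)
g = -16 (g = -4*4 = -16)
L = 7569 (L = 87² = 7569)
g + L = -16 + 7569 = 7553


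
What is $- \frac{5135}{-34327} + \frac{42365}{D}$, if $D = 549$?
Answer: $\frac{1457082470}{18845523} \approx 77.317$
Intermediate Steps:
$- \frac{5135}{-34327} + \frac{42365}{D} = - \frac{5135}{-34327} + \frac{42365}{549} = \left(-5135\right) \left(- \frac{1}{34327}\right) + 42365 \cdot \frac{1}{549} = \frac{5135}{34327} + \frac{42365}{549} = \frac{1457082470}{18845523}$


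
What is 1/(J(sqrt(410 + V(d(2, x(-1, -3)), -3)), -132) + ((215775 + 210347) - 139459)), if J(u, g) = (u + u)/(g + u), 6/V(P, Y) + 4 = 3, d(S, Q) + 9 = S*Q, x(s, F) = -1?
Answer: 406583621/116552461244613 + 44*sqrt(101)/116552461244613 ≈ 3.4884e-6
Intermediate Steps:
d(S, Q) = -9 + Q*S (d(S, Q) = -9 + S*Q = -9 + Q*S)
V(P, Y) = -6 (V(P, Y) = 6/(-4 + 3) = 6/(-1) = 6*(-1) = -6)
J(u, g) = 2*u/(g + u) (J(u, g) = (2*u)/(g + u) = 2*u/(g + u))
1/(J(sqrt(410 + V(d(2, x(-1, -3)), -3)), -132) + ((215775 + 210347) - 139459)) = 1/(2*sqrt(410 - 6)/(-132 + sqrt(410 - 6)) + ((215775 + 210347) - 139459)) = 1/(2*sqrt(404)/(-132 + sqrt(404)) + (426122 - 139459)) = 1/(2*(2*sqrt(101))/(-132 + 2*sqrt(101)) + 286663) = 1/(4*sqrt(101)/(-132 + 2*sqrt(101)) + 286663) = 1/(286663 + 4*sqrt(101)/(-132 + 2*sqrt(101)))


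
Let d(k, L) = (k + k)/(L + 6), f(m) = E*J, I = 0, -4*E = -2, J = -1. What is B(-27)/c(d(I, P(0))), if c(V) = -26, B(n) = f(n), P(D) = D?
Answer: 1/52 ≈ 0.019231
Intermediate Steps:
E = ½ (E = -¼*(-2) = ½ ≈ 0.50000)
f(m) = -½ (f(m) = (½)*(-1) = -½)
d(k, L) = 2*k/(6 + L) (d(k, L) = (2*k)/(6 + L) = 2*k/(6 + L))
B(n) = -½
B(-27)/c(d(I, P(0))) = -½/(-26) = -½*(-1/26) = 1/52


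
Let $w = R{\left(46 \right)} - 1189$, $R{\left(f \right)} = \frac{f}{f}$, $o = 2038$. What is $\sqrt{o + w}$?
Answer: $5 \sqrt{34} \approx 29.155$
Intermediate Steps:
$R{\left(f \right)} = 1$
$w = -1188$ ($w = 1 - 1189 = -1188$)
$\sqrt{o + w} = \sqrt{2038 - 1188} = \sqrt{850} = 5 \sqrt{34}$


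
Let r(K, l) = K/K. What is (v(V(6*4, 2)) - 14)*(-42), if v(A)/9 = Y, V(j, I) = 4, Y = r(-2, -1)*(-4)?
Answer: 2100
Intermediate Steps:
r(K, l) = 1
Y = -4 (Y = 1*(-4) = -4)
v(A) = -36 (v(A) = 9*(-4) = -36)
(v(V(6*4, 2)) - 14)*(-42) = (-36 - 14)*(-42) = -50*(-42) = 2100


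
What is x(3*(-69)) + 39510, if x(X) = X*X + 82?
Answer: 82441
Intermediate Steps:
x(X) = 82 + X² (x(X) = X² + 82 = 82 + X²)
x(3*(-69)) + 39510 = (82 + (3*(-69))²) + 39510 = (82 + (-207)²) + 39510 = (82 + 42849) + 39510 = 42931 + 39510 = 82441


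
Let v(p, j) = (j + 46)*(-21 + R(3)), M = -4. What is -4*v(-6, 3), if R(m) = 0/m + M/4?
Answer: 4312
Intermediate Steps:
R(m) = -1 (R(m) = 0/m - 4/4 = 0 - 4*¼ = 0 - 1 = -1)
v(p, j) = -1012 - 22*j (v(p, j) = (j + 46)*(-21 - 1) = (46 + j)*(-22) = -1012 - 22*j)
-4*v(-6, 3) = -4*(-1012 - 22*3) = -4*(-1012 - 66) = -4*(-1078) = 4312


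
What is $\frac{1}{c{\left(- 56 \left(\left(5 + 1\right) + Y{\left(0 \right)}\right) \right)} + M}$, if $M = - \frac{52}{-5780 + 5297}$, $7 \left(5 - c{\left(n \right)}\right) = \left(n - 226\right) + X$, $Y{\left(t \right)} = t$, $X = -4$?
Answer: $\frac{483}{41521} \approx 0.011633$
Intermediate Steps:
$c{\left(n \right)} = \frac{265}{7} - \frac{n}{7}$ ($c{\left(n \right)} = 5 - \frac{\left(n - 226\right) - 4}{7} = 5 - \frac{\left(-226 + n\right) - 4}{7} = 5 - \frac{-230 + n}{7} = 5 - \left(- \frac{230}{7} + \frac{n}{7}\right) = \frac{265}{7} - \frac{n}{7}$)
$M = \frac{52}{483}$ ($M = - \frac{52}{-483} = \left(-52\right) \left(- \frac{1}{483}\right) = \frac{52}{483} \approx 0.10766$)
$\frac{1}{c{\left(- 56 \left(\left(5 + 1\right) + Y{\left(0 \right)}\right) \right)} + M} = \frac{1}{\left(\frac{265}{7} - \frac{\left(-56\right) \left(\left(5 + 1\right) + 0\right)}{7}\right) + \frac{52}{483}} = \frac{1}{\left(\frac{265}{7} - \frac{\left(-56\right) \left(6 + 0\right)}{7}\right) + \frac{52}{483}} = \frac{1}{\left(\frac{265}{7} - \frac{\left(-56\right) 6}{7}\right) + \frac{52}{483}} = \frac{1}{\left(\frac{265}{7} - -48\right) + \frac{52}{483}} = \frac{1}{\left(\frac{265}{7} + 48\right) + \frac{52}{483}} = \frac{1}{\frac{601}{7} + \frac{52}{483}} = \frac{1}{\frac{41521}{483}} = \frac{483}{41521}$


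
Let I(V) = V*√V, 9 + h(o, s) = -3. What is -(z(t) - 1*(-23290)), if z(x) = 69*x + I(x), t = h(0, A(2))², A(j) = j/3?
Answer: -34954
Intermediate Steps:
A(j) = j/3 (A(j) = j*(⅓) = j/3)
h(o, s) = -12 (h(o, s) = -9 - 3 = -12)
t = 144 (t = (-12)² = 144)
I(V) = V^(3/2)
z(x) = x^(3/2) + 69*x (z(x) = 69*x + x^(3/2) = x^(3/2) + 69*x)
-(z(t) - 1*(-23290)) = -((144^(3/2) + 69*144) - 1*(-23290)) = -((1728 + 9936) + 23290) = -(11664 + 23290) = -1*34954 = -34954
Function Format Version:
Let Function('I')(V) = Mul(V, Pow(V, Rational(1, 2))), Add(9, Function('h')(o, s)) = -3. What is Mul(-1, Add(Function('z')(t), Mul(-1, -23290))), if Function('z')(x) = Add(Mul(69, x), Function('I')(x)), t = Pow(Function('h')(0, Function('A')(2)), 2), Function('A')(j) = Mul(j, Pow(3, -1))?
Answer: -34954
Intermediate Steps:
Function('A')(j) = Mul(Rational(1, 3), j) (Function('A')(j) = Mul(j, Rational(1, 3)) = Mul(Rational(1, 3), j))
Function('h')(o, s) = -12 (Function('h')(o, s) = Add(-9, -3) = -12)
t = 144 (t = Pow(-12, 2) = 144)
Function('I')(V) = Pow(V, Rational(3, 2))
Function('z')(x) = Add(Pow(x, Rational(3, 2)), Mul(69, x)) (Function('z')(x) = Add(Mul(69, x), Pow(x, Rational(3, 2))) = Add(Pow(x, Rational(3, 2)), Mul(69, x)))
Mul(-1, Add(Function('z')(t), Mul(-1, -23290))) = Mul(-1, Add(Add(Pow(144, Rational(3, 2)), Mul(69, 144)), Mul(-1, -23290))) = Mul(-1, Add(Add(1728, 9936), 23290)) = Mul(-1, Add(11664, 23290)) = Mul(-1, 34954) = -34954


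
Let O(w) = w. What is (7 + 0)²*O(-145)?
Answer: -7105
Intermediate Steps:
(7 + 0)²*O(-145) = (7 + 0)²*(-145) = 7²*(-145) = 49*(-145) = -7105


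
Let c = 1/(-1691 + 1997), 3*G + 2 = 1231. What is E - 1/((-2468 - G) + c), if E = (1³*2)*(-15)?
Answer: -26416644/880565 ≈ -30.000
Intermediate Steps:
G = 1229/3 (G = -⅔ + (⅓)*1231 = -⅔ + 1231/3 = 1229/3 ≈ 409.67)
c = 1/306 ≈ 0.0032680
E = -30 (E = (1*2)*(-15) = 2*(-15) = -30)
E - 1/((-2468 - G) + c) = -30 - 1/((-2468 - 1*1229/3) + 1/306) = -30 - 1/((-2468 - 1229/3) + 1/306) = -30 - 1/(-8633/3 + 1/306) = -30 - 1/(-880565/306) = -30 - 1*(-306/880565) = -30 + 306/880565 = -26416644/880565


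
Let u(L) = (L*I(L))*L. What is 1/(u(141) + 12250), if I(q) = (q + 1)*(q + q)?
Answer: 1/796127014 ≈ 1.2561e-9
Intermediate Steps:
I(q) = 2*q*(1 + q) (I(q) = (1 + q)*(2*q) = 2*q*(1 + q))
u(L) = 2*L**3*(1 + L) (u(L) = (L*(2*L*(1 + L)))*L = (2*L**2*(1 + L))*L = 2*L**3*(1 + L))
1/(u(141) + 12250) = 1/(2*141**3*(1 + 141) + 12250) = 1/(2*2803221*142 + 12250) = 1/(796114764 + 12250) = 1/796127014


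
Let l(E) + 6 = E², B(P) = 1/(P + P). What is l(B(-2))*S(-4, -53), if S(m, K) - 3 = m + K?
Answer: 2565/8 ≈ 320.63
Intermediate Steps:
B(P) = 1/(2*P)
S(m, K) = 3 + K + m (S(m, K) = 3 + (m + K) = 3 + (K + m) = 3 + K + m)
l(E) = -6 + E²
l(B(-2))*S(-4, -53) = (-6 + ((½)/(-2))²)*(3 - 53 - 4) = (-6 + ((½)*(-½))²)*(-54) = (-6 + (-¼)²)*(-54) = (-6 + 1/16)*(-54) = -95/16*(-54) = 2565/8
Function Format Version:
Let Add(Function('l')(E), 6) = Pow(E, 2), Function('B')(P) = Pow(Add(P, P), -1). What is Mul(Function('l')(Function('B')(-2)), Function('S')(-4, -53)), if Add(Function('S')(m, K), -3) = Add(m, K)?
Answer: Rational(2565, 8) ≈ 320.63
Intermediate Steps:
Function('B')(P) = Mul(Rational(1, 2), Pow(P, -1)) (Function('B')(P) = Pow(Mul(2, P), -1) = Mul(Rational(1, 2), Pow(P, -1)))
Function('S')(m, K) = Add(3, K, m) (Function('S')(m, K) = Add(3, Add(m, K)) = Add(3, Add(K, m)) = Add(3, K, m))
Function('l')(E) = Add(-6, Pow(E, 2))
Mul(Function('l')(Function('B')(-2)), Function('S')(-4, -53)) = Mul(Add(-6, Pow(Mul(Rational(1, 2), Pow(-2, -1)), 2)), Add(3, -53, -4)) = Mul(Add(-6, Pow(Mul(Rational(1, 2), Rational(-1, 2)), 2)), -54) = Mul(Add(-6, Pow(Rational(-1, 4), 2)), -54) = Mul(Add(-6, Rational(1, 16)), -54) = Mul(Rational(-95, 16), -54) = Rational(2565, 8)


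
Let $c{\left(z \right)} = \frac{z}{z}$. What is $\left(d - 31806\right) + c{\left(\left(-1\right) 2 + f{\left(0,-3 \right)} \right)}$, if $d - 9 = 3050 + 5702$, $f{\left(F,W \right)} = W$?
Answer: $-23044$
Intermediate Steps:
$c{\left(z \right)} = 1$
$d = 8761$ ($d = 9 + \left(3050 + 5702\right) = 9 + 8752 = 8761$)
$\left(d - 31806\right) + c{\left(\left(-1\right) 2 + f{\left(0,-3 \right)} \right)} = \left(8761 - 31806\right) + 1 = -23045 + 1 = -23044$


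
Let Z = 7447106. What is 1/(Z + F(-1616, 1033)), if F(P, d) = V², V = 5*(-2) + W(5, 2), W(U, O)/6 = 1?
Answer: 1/7447122 ≈ 1.3428e-7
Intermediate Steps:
W(U, O) = 6 (W(U, O) = 6*1 = 6)
V = -4 (V = 5*(-2) + 6 = -10 + 6 = -4)
F(P, d) = 16 (F(P, d) = (-4)² = 16)
1/(Z + F(-1616, 1033)) = 1/(7447106 + 16) = 1/7447122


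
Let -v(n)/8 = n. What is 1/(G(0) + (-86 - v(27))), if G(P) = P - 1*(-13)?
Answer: 1/143 ≈ 0.0069930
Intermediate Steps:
v(n) = -8*n
G(P) = 13 + P (G(P) = P + 13 = 13 + P)
1/(G(0) + (-86 - v(27))) = 1/((13 + 0) + (-86 - (-8)*27)) = 1/(13 + (-86 - 1*(-216))) = 1/(13 + (-86 + 216)) = 1/(13 + 130) = 1/143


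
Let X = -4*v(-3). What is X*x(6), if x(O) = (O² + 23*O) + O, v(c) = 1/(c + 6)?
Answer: -240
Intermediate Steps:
v(c) = 1/(6 + c)
x(O) = O² + 24*O
X = -4/3 (X = -4/(6 - 3) = -4/3 ≈ -1.3333)
X*x(6) = -8*(24 + 6) = -8*30 = -4/3*180 = -240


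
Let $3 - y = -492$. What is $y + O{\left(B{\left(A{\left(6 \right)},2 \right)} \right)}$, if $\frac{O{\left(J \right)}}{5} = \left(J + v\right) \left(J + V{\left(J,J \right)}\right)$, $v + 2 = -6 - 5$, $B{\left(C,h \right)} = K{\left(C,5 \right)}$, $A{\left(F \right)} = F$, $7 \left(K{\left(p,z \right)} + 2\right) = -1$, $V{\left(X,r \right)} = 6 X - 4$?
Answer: $\frac{13535}{7} \approx 1933.6$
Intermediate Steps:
$V{\left(X,r \right)} = -4 + 6 X$
$K{\left(p,z \right)} = - \frac{15}{7}$ ($K{\left(p,z \right)} = -2 + \frac{1}{7} \left(-1\right) = -2 - \frac{1}{7} = - \frac{15}{7}$)
$y = 495$ ($y = 3 - -492 = 3 + 492 = 495$)
$B{\left(C,h \right)} = - \frac{15}{7}$
$v = -13$ ($v = -2 - 11 = -13$)
$O{\left(J \right)} = 5 \left(-13 + J\right) \left(-4 + 7 J\right)$ ($O{\left(J \right)} = 5 \left(J - 13\right) \left(J + \left(-4 + 6 J\right)\right) = 5 \left(-13 + J\right) \left(-4 + 7 J\right)$)
$y + O{\left(B{\left(A{\left(6 \right)},2 \right)} \right)} = 495 + \left(260 - - \frac{7125}{7} + 35 \left(- \frac{15}{7}\right)^{2}\right) = 495 + \left(260 + \frac{7125}{7} + 35 \cdot \frac{225}{49}\right) = 495 + \left(260 + \frac{7125}{7} + \frac{1125}{7}\right) = 495 + \frac{10070}{7} = \frac{13535}{7}$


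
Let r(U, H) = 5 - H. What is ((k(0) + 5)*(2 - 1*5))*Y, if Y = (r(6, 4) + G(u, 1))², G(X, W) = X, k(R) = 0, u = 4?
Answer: -375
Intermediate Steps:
Y = 25 (Y = ((5 - 1*4) + 4)² = ((5 - 4) + 4)² = (1 + 4)² = 5² = 25)
((k(0) + 5)*(2 - 1*5))*Y = ((0 + 5)*(2 - 1*5))*25 = (5*(2 - 5))*25 = (5*(-3))*25 = -15*25 = -375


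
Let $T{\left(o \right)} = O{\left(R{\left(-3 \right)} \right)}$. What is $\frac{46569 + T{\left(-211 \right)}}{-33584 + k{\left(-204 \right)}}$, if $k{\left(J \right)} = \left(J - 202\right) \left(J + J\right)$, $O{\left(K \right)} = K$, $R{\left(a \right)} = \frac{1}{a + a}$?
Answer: $\frac{279413}{792384} \approx 0.35262$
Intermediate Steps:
$R{\left(a \right)} = \frac{1}{2 a}$
$k{\left(J \right)} = 2 J \left(-202 + J\right)$ ($k{\left(J \right)} = \left(-202 + J\right) 2 J = 2 J \left(-202 + J\right)$)
$T{\left(o \right)} = - \frac{1}{6}$ ($T{\left(o \right)} = \frac{1}{2 \left(-3\right)} = \frac{1}{2} \left(- \frac{1}{3}\right) = - \frac{1}{6}$)
$\frac{46569 + T{\left(-211 \right)}}{-33584 + k{\left(-204 \right)}} = \frac{46569 - \frac{1}{6}}{-33584 + 2 \left(-204\right) \left(-202 - 204\right)} = \frac{279413}{6 \left(-33584 + 2 \left(-204\right) \left(-406\right)\right)} = \frac{279413}{6 \left(-33584 + 165648\right)} = \frac{279413}{6 \cdot 132064} = \frac{279413}{6} \cdot \frac{1}{132064} = \frac{279413}{792384}$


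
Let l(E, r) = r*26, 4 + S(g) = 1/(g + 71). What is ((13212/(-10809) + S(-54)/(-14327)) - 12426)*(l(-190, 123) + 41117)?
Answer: -161091268499535885/292514359 ≈ -5.5071e+8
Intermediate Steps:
S(g) = -4 + 1/(71 + g) (S(g) = -4 + 1/(g + 71) = -4 + 1/(71 + g))
l(E, r) = 26*r
((13212/(-10809) + S(-54)/(-14327)) - 12426)*(l(-190, 123) + 41117) = ((13212/(-10809) + ((-283 - 4*(-54))/(71 - 54))/(-14327)) - 12426)*(26*123 + 41117) = ((13212*(-1/10809) + ((-283 + 216)/17)*(-1/14327)) - 12426)*(3198 + 41117) = ((-1468/1201 + ((1/17)*(-67))*(-1/14327)) - 12426)*44315 = ((-1468/1201 - 67/17*(-1/14327)) - 12426)*44315 = ((-1468/1201 + 67/243559) - 12426)*44315 = (-357464145/292514359 - 12426)*44315 = -3635140889079/292514359*44315 = -161091268499535885/292514359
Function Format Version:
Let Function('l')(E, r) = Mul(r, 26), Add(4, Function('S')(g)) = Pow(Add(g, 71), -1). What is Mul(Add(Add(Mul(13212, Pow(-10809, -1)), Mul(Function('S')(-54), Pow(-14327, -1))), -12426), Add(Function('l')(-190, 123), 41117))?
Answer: Rational(-161091268499535885, 292514359) ≈ -5.5071e+8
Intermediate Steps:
Function('S')(g) = Add(-4, Pow(Add(71, g), -1)) (Function('S')(g) = Add(-4, Pow(Add(g, 71), -1)) = Add(-4, Pow(Add(71, g), -1)))
Function('l')(E, r) = Mul(26, r)
Mul(Add(Add(Mul(13212, Pow(-10809, -1)), Mul(Function('S')(-54), Pow(-14327, -1))), -12426), Add(Function('l')(-190, 123), 41117)) = Mul(Add(Add(Mul(13212, Pow(-10809, -1)), Mul(Mul(Pow(Add(71, -54), -1), Add(-283, Mul(-4, -54))), Pow(-14327, -1))), -12426), Add(Mul(26, 123), 41117)) = Mul(Add(Add(Mul(13212, Rational(-1, 10809)), Mul(Mul(Pow(17, -1), Add(-283, 216)), Rational(-1, 14327))), -12426), Add(3198, 41117)) = Mul(Add(Add(Rational(-1468, 1201), Mul(Mul(Rational(1, 17), -67), Rational(-1, 14327))), -12426), 44315) = Mul(Add(Add(Rational(-1468, 1201), Mul(Rational(-67, 17), Rational(-1, 14327))), -12426), 44315) = Mul(Add(Add(Rational(-1468, 1201), Rational(67, 243559)), -12426), 44315) = Mul(Add(Rational(-357464145, 292514359), -12426), 44315) = Mul(Rational(-3635140889079, 292514359), 44315) = Rational(-161091268499535885, 292514359)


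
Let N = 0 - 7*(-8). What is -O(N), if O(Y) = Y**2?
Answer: -3136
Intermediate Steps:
N = 56 (N = 0 + 56 = 56)
-O(N) = -1*56**2 = -1*3136 = -3136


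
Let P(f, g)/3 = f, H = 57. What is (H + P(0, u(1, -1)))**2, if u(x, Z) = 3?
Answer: 3249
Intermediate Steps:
P(f, g) = 3*f
(H + P(0, u(1, -1)))**2 = (57 + 3*0)**2 = (57 + 0)**2 = 57**2 = 3249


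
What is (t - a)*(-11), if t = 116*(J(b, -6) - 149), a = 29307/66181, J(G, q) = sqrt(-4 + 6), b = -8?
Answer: 12582918821/66181 - 1276*sqrt(2) ≈ 1.8832e+5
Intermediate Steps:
J(G, q) = sqrt(2)
a = 29307/66181 (a = 29307*(1/66181) = 29307/66181 ≈ 0.44283)
t = -17284 + 116*sqrt(2) (t = 116*(sqrt(2) - 149) = 116*(-149 + sqrt(2)) = -17284 + 116*sqrt(2) ≈ -17120.)
(t - a)*(-11) = ((-17284 + 116*sqrt(2)) - 1*29307/66181)*(-11) = ((-17284 + 116*sqrt(2)) - 29307/66181)*(-11) = (-1143901711/66181 + 116*sqrt(2))*(-11) = 12582918821/66181 - 1276*sqrt(2)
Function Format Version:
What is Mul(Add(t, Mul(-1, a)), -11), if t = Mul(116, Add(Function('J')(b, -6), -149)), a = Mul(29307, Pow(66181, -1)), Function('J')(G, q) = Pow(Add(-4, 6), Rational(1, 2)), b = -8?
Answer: Add(Rational(12582918821, 66181), Mul(-1276, Pow(2, Rational(1, 2)))) ≈ 1.8832e+5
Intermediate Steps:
Function('J')(G, q) = Pow(2, Rational(1, 2))
a = Rational(29307, 66181) (a = Mul(29307, Rational(1, 66181)) = Rational(29307, 66181) ≈ 0.44283)
t = Add(-17284, Mul(116, Pow(2, Rational(1, 2)))) (t = Mul(116, Add(Pow(2, Rational(1, 2)), -149)) = Mul(116, Add(-149, Pow(2, Rational(1, 2)))) = Add(-17284, Mul(116, Pow(2, Rational(1, 2)))) ≈ -17120.)
Mul(Add(t, Mul(-1, a)), -11) = Mul(Add(Add(-17284, Mul(116, Pow(2, Rational(1, 2)))), Mul(-1, Rational(29307, 66181))), -11) = Mul(Add(Add(-17284, Mul(116, Pow(2, Rational(1, 2)))), Rational(-29307, 66181)), -11) = Mul(Add(Rational(-1143901711, 66181), Mul(116, Pow(2, Rational(1, 2)))), -11) = Add(Rational(12582918821, 66181), Mul(-1276, Pow(2, Rational(1, 2))))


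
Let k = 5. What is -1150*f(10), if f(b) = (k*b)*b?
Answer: -575000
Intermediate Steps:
f(b) = 5*b² (f(b) = (5*b)*b = 5*b²)
-1150*f(10) = -5750*10² = -5750*100 = -1150*500 = -575000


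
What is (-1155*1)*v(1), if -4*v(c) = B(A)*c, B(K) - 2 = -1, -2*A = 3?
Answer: 1155/4 ≈ 288.75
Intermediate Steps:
A = -3/2 (A = -1/2*3 = -3/2 ≈ -1.5000)
B(K) = 1 (B(K) = 2 - 1 = 1)
v(c) = -c/4
(-1155*1)*v(1) = (-1155*1)*(-1/4*1) = -1155*(-1/4) = 1155/4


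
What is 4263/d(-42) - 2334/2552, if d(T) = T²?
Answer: 2875/1914 ≈ 1.5021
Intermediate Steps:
4263/d(-42) - 2334/2552 = 4263/((-42)²) - 2334/2552 = 4263/1764 - 2334*1/2552 = 4263*(1/1764) - 1167/1276 = 29/12 - 1167/1276 = 2875/1914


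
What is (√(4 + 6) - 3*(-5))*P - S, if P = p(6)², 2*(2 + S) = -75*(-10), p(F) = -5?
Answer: 2 + 25*√10 ≈ 81.057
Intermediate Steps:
S = 373 (S = -2 + (-75*(-10))/2 = -2 + (½)*750 = -2 + 375 = 373)
P = 25 (P = (-5)² = 25)
(√(4 + 6) - 3*(-5))*P - S = (√(4 + 6) - 3*(-5))*25 - 1*373 = (√10 + 15)*25 - 373 = (15 + √10)*25 - 373 = (375 + 25*√10) - 373 = 2 + 25*√10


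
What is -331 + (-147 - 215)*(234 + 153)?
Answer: -140425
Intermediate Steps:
-331 + (-147 - 215)*(234 + 153) = -331 - 362*387 = -331 - 140094 = -140425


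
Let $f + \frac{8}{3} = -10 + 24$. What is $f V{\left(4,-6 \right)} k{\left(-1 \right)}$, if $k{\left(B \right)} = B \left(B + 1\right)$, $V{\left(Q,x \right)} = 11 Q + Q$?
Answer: $0$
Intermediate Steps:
$V{\left(Q,x \right)} = 12 Q$
$k{\left(B \right)} = B \left(1 + B\right)$
$f = \frac{34}{3}$ ($f = - \frac{8}{3} + \left(-10 + 24\right) = - \frac{8}{3} + 14 = \frac{34}{3} \approx 11.333$)
$f V{\left(4,-6 \right)} k{\left(-1 \right)} = \frac{34 \cdot 12 \cdot 4}{3} \left(- (1 - 1)\right) = \frac{34}{3} \cdot 48 \left(\left(-1\right) 0\right) = 544 \cdot 0 = 0$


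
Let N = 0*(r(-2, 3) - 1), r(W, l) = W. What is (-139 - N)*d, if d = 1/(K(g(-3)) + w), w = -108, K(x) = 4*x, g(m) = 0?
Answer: 139/108 ≈ 1.2870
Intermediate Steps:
N = 0 (N = 0*(-2 - 1) = 0*(-3) = 0)
d = -1/108 (d = 1/(4*0 - 108) = 1/(0 - 108) = 1/(-108) = -1/108 ≈ -0.0092593)
(-139 - N)*d = (-139 - 1*0)*(-1/108) = (-139 + 0)*(-1/108) = -139*(-1/108) = 139/108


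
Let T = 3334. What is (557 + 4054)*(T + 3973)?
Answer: 33692577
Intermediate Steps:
(557 + 4054)*(T + 3973) = (557 + 4054)*(3334 + 3973) = 4611*7307 = 33692577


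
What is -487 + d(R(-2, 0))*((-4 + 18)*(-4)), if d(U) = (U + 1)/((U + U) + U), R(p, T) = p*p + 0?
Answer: -1531/3 ≈ -510.33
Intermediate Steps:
R(p, T) = p² (R(p, T) = p² + 0 = p²)
d(U) = (1 + U)/(3*U) (d(U) = (1 + U)/(2*U + U) = (1 + U)/((3*U)) = (1 + U)*(1/(3*U)) = (1 + U)/(3*U))
-487 + d(R(-2, 0))*((-4 + 18)*(-4)) = -487 + ((1 + (-2)²)/(3*((-2)²)))*((-4 + 18)*(-4)) = -487 + ((⅓)*(1 + 4)/4)*(14*(-4)) = -487 + ((⅓)*(¼)*5)*(-56) = -487 + (5/12)*(-56) = -487 - 70/3 = -1531/3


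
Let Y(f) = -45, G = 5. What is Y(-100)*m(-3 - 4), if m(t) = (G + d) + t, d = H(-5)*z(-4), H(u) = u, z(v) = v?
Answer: -810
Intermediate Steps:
d = 20 (d = -5*(-4) = 20)
m(t) = 25 + t (m(t) = (5 + 20) + t = 25 + t)
Y(-100)*m(-3 - 4) = -45*(25 + (-3 - 4)) = -45*(25 - 7) = -45*18 = -810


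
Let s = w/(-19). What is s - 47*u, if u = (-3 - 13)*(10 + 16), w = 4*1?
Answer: 371484/19 ≈ 19552.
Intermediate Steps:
w = 4
u = -416 (u = -16*26 = -416)
s = -4/19 (s = 4/(-19) = 4*(-1/19) = -4/19 ≈ -0.21053)
s - 47*u = -4/19 - 47*(-416) = -4/19 + 19552 = 371484/19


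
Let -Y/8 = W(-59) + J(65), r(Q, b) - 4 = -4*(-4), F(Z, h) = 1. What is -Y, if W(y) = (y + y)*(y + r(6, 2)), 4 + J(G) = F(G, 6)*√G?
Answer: 36784 + 8*√65 ≈ 36849.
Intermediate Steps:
r(Q, b) = 20 (r(Q, b) = 4 - 4*(-4) = 4 + 16 = 20)
J(G) = -4 + √G (J(G) = -4 + 1*√G = -4 + √G)
W(y) = 2*y*(20 + y) (W(y) = (y + y)*(y + 20) = (2*y)*(20 + y) = 2*y*(20 + y))
Y = -36784 - 8*√65 (Y = -8*(2*(-59)*(20 - 59) + (-4 + √65)) = -8*(2*(-59)*(-39) + (-4 + √65)) = -8*(4602 + (-4 + √65)) = -8*(4598 + √65) = -36784 - 8*√65 ≈ -36849.)
-Y = -(-36784 - 8*√65) = 36784 + 8*√65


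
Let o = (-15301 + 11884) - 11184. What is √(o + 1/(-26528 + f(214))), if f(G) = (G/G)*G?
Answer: 7*I*√206328994990/26314 ≈ 120.83*I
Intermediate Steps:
o = -14601 (o = -3417 - 11184 = -14601)
f(G) = G (f(G) = 1*G = G)
√(o + 1/(-26528 + f(214))) = √(-14601 + 1/(-26528 + 214)) = √(-14601 + 1/(-26314)) = √(-14601 - 1/26314) = √(-384210715/26314) = 7*I*√206328994990/26314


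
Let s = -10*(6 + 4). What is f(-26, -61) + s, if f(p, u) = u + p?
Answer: -187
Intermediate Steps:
f(p, u) = p + u
s = -100 (s = -10*10 = -100)
f(-26, -61) + s = (-26 - 61) - 100 = -87 - 100 = -187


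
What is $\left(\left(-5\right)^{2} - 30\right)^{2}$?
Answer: $25$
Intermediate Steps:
$\left(\left(-5\right)^{2} - 30\right)^{2} = \left(25 - 30\right)^{2} = \left(-5\right)^{2} = 25$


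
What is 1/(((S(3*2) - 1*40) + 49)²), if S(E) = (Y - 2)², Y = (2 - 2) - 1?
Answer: 1/324 ≈ 0.0030864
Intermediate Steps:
Y = -1 (Y = 0 - 1 = -1)
S(E) = 9 (S(E) = (-1 - 2)² = (-3)² = 9)
1/(((S(3*2) - 1*40) + 49)²) = 1/(((9 - 1*40) + 49)²) = 1/(((9 - 40) + 49)²) = 1/((-31 + 49)²) = 1/(18²) = 1/324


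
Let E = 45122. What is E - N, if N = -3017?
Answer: 48139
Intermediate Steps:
E - N = 45122 - 1*(-3017) = 45122 + 3017 = 48139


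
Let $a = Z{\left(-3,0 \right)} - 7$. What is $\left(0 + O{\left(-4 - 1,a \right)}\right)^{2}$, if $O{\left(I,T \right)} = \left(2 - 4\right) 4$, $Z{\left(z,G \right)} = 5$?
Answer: $64$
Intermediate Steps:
$a = -2$ ($a = 5 - 7 = -2$)
$O{\left(I,T \right)} = -8$ ($O{\left(I,T \right)} = \left(-2\right) 4 = -8$)
$\left(0 + O{\left(-4 - 1,a \right)}\right)^{2} = \left(0 - 8\right)^{2} = \left(-8\right)^{2} = 64$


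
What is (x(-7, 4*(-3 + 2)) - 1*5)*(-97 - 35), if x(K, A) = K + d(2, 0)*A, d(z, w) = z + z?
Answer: 3696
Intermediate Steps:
d(z, w) = 2*z
x(K, A) = K + 4*A (x(K, A) = K + (2*2)*A = K + 4*A)
(x(-7, 4*(-3 + 2)) - 1*5)*(-97 - 35) = ((-7 + 4*(4*(-3 + 2))) - 1*5)*(-97 - 35) = ((-7 + 4*(4*(-1))) - 5)*(-132) = ((-7 + 4*(-4)) - 5)*(-132) = ((-7 - 16) - 5)*(-132) = (-23 - 5)*(-132) = -28*(-132) = 3696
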